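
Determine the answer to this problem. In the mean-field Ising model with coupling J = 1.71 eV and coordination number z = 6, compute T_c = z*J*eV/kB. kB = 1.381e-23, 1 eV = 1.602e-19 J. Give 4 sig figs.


Step 1: z*J = 6*1.71 = 10.26 eV
Step 2: Convert to Joules: 10.26*1.602e-19 = 1.644e-18 J
Step 3: T_c = 1.644e-18 / 1.381e-23 = 1.19e+05 K

1.19e+05


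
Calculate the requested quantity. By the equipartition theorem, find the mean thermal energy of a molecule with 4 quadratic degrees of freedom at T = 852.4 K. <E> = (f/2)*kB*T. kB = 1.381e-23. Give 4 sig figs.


Step 1: f/2 = 4/2 = 2
Step 2: kB*T = 1.381e-23 * 852.4 = 1.177e-20
Step 3: <E> = 2 * 1.177e-20 = 2.354e-20 J

2.354e-20


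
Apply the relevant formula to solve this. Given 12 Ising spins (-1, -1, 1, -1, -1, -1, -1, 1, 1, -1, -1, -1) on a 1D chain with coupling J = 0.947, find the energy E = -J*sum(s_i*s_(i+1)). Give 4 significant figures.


Step 1: Nearest-neighbor products: 1, -1, -1, 1, 1, 1, -1, 1, -1, 1, 1
Step 2: Sum of products = 3
Step 3: E = -0.947 * 3 = -2.841

-2.841


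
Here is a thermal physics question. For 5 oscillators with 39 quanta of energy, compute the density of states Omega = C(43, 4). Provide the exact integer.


Step 1: Use binomial coefficient C(43, 4)
Step 2: Numerator = 43! / 39!
Step 3: Denominator = 4!
Step 4: Omega = 123410

123410


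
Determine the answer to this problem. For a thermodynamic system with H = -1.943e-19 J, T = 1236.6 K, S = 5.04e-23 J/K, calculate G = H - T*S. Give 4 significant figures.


Step 1: T*S = 1236.6 * 5.04e-23 = 6.232e-20 J
Step 2: G = H - T*S = -1.943e-19 - 6.232e-20
Step 3: G = -2.566e-19 J

-2.566e-19


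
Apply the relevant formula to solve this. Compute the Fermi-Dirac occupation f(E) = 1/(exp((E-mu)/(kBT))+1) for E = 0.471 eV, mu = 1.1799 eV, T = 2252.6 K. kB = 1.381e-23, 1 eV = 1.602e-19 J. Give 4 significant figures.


Step 1: (E - mu) = 0.471 - 1.1799 = -0.7089 eV
Step 2: Convert: (E-mu)*eV = -1.136e-19 J
Step 3: x = (E-mu)*eV/(kB*T) = -3.651
Step 4: f = 1/(exp(-3.651)+1) = 0.9747

0.9747


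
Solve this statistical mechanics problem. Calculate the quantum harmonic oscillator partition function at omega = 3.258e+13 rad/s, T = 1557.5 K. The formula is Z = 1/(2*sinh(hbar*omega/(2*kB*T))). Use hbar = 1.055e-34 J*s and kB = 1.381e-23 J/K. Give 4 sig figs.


Step 1: Compute x = hbar*omega/(kB*T) = 1.055e-34*3.258e+13/(1.381e-23*1557.5) = 0.1598
Step 2: x/2 = 0.0799
Step 3: sinh(x/2) = 0.07999
Step 4: Z = 1/(2*0.07999) = 6.251

6.251


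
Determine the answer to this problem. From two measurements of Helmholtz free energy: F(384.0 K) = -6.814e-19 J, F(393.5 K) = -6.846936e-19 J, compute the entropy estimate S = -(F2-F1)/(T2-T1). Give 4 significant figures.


Step 1: dF = F2 - F1 = -6.846936e-19 - (-6.814e-19) = -3.2936e-21 J
Step 2: dT = T2 - T1 = 393.5 - 384.0 = 9.5 K
Step 3: S = -dF/dT = -(-3.2936e-21)/9.5 = 3.467e-22 J/K

3.467e-22


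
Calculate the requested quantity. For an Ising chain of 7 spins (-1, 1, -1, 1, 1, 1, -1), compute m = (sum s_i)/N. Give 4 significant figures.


Step 1: Count up spins (+1): 4, down spins (-1): 3
Step 2: Total magnetization M = 4 - 3 = 1
Step 3: m = M/N = 1/7 = 0.1429

0.1429


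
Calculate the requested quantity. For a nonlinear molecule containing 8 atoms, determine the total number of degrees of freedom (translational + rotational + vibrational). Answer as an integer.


Step 1: Translational DOF = 3
Step 2: Rotational DOF (nonlinear) = 3
Step 3: Vibrational DOF = 3*8 - 6 = 18
Step 4: Total = 3 + 3 + 18 = 24

24


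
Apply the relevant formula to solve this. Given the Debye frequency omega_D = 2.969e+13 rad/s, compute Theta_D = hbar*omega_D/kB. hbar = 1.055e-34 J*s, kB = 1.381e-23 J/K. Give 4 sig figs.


Step 1: hbar*omega_D = 1.055e-34 * 2.969e+13 = 3.132e-21 J
Step 2: Theta_D = 3.132e-21 / 1.381e-23
Step 3: Theta_D = 226.8 K

226.8


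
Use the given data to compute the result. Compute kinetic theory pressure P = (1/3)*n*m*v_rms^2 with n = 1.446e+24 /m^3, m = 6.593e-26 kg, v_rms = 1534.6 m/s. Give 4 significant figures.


Step 1: v_rms^2 = 1534.6^2 = 2.355e+06
Step 2: n*m = 1.446e+24*6.593e-26 = 0.09533
Step 3: P = (1/3)*0.09533*2.355e+06 = 7.484e+04 Pa

7.484e+04


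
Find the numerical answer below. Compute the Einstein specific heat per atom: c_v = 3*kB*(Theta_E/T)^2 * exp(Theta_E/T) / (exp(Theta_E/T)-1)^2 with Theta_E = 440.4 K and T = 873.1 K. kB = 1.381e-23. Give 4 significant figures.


Step 1: x = Theta_E/T = 440.4/873.1 = 0.5044
Step 2: x^2 = 0.2544
Step 3: exp(x) = 1.656
Step 4: c_v = 3*1.381e-23*0.2544*1.656/(1.656-1)^2 = 4.056e-23

4.056e-23


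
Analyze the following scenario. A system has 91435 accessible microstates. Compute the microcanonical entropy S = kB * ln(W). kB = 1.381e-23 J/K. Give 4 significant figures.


Step 1: ln(W) = ln(91435) = 11.42
Step 2: S = kB * ln(W) = 1.381e-23 * 11.42
Step 3: S = 1.578e-22 J/K

1.578e-22


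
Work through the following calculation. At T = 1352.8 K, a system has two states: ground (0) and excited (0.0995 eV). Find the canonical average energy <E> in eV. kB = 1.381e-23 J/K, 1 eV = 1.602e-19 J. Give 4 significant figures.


Step 1: beta*E = 0.0995*1.602e-19/(1.381e-23*1352.8) = 0.8532
Step 2: exp(-beta*E) = 0.426
Step 3: <E> = 0.0995*0.426/(1+0.426) = 0.02973 eV

0.02973


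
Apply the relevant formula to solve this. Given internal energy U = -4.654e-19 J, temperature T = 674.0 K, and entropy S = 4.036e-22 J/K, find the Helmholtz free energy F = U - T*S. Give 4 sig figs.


Step 1: T*S = 674.0 * 4.036e-22 = 2.72e-19 J
Step 2: F = U - T*S = -4.654e-19 - 2.72e-19
Step 3: F = -7.374e-19 J

-7.374e-19


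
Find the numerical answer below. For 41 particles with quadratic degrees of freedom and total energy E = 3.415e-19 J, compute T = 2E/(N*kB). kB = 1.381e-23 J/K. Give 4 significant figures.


Step 1: Numerator = 2*E = 2*3.415e-19 = 6.83e-19 J
Step 2: Denominator = N*kB = 41*1.381e-23 = 5.662e-22
Step 3: T = 6.83e-19 / 5.662e-22 = 1206 K

1206


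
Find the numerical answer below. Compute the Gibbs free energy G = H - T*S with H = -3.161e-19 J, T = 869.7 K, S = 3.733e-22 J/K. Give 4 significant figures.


Step 1: T*S = 869.7 * 3.733e-22 = 3.247e-19 J
Step 2: G = H - T*S = -3.161e-19 - 3.247e-19
Step 3: G = -6.408e-19 J

-6.408e-19


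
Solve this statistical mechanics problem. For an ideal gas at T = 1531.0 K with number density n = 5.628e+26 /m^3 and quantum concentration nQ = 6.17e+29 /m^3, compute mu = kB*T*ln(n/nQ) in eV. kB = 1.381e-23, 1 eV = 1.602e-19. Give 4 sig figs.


Step 1: n/nQ = 5.628e+26/6.17e+29 = 0.0009122
Step 2: ln(n/nQ) = -7
Step 3: mu = kB*T*ln(n/nQ) = 2.114e-20*-7 = -1.48e-19 J
Step 4: Convert to eV: -1.48e-19/1.602e-19 = -0.9238 eV

-0.9238


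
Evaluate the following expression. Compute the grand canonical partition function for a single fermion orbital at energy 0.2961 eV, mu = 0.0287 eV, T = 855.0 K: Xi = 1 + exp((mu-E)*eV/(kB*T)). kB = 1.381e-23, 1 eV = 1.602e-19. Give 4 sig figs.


Step 1: (mu - E) = 0.0287 - 0.2961 = -0.2674 eV
Step 2: x = (mu-E)*eV/(kB*T) = -0.2674*1.602e-19/(1.381e-23*855.0) = -3.628
Step 3: exp(x) = 0.02657
Step 4: Xi = 1 + 0.02657 = 1.027

1.027


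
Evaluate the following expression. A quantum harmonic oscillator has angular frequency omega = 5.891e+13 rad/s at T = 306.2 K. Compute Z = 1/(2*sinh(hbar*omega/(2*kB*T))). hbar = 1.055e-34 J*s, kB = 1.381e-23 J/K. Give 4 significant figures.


Step 1: Compute x = hbar*omega/(kB*T) = 1.055e-34*5.891e+13/(1.381e-23*306.2) = 1.47
Step 2: x/2 = 0.7349
Step 3: sinh(x/2) = 0.8028
Step 4: Z = 1/(2*0.8028) = 0.6228

0.6228


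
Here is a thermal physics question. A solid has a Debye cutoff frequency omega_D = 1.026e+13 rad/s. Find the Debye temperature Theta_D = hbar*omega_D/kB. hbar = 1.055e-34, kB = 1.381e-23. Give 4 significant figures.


Step 1: hbar*omega_D = 1.055e-34 * 1.026e+13 = 1.082e-21 J
Step 2: Theta_D = 1.082e-21 / 1.381e-23
Step 3: Theta_D = 78.38 K

78.38


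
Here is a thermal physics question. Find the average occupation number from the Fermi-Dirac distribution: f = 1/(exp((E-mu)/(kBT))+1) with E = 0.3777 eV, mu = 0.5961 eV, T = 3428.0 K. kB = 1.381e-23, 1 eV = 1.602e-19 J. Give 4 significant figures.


Step 1: (E - mu) = 0.3777 - 0.5961 = -0.2184 eV
Step 2: Convert: (E-mu)*eV = -3.499e-20 J
Step 3: x = (E-mu)*eV/(kB*T) = -0.7391
Step 4: f = 1/(exp(-0.7391)+1) = 0.6768

0.6768


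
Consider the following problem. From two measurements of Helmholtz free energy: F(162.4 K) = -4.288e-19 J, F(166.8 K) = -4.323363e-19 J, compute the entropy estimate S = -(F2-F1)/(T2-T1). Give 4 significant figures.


Step 1: dF = F2 - F1 = -4.323363e-19 - (-4.288e-19) = -3.5363e-21 J
Step 2: dT = T2 - T1 = 166.8 - 162.4 = 4.4 K
Step 3: S = -dF/dT = -(-3.5363e-21)/4.4 = 8.037e-22 J/K

8.037e-22


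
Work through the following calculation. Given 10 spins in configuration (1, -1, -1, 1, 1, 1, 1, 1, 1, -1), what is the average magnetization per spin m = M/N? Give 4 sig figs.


Step 1: Count up spins (+1): 7, down spins (-1): 3
Step 2: Total magnetization M = 7 - 3 = 4
Step 3: m = M/N = 4/10 = 0.4

0.4


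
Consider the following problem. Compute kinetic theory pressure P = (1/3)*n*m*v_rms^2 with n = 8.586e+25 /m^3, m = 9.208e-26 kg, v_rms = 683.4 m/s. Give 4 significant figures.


Step 1: v_rms^2 = 683.4^2 = 4.67e+05
Step 2: n*m = 8.586e+25*9.208e-26 = 7.906
Step 3: P = (1/3)*7.906*4.67e+05 = 1.231e+06 Pa

1.231e+06


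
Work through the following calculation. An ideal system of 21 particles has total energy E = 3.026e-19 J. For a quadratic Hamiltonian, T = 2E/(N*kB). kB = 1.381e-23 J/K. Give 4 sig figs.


Step 1: Numerator = 2*E = 2*3.026e-19 = 6.052e-19 J
Step 2: Denominator = N*kB = 21*1.381e-23 = 2.9e-22
Step 3: T = 6.052e-19 / 2.9e-22 = 2087 K

2087


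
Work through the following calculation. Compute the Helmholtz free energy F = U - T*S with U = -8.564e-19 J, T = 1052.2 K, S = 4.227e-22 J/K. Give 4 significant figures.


Step 1: T*S = 1052.2 * 4.227e-22 = 4.448e-19 J
Step 2: F = U - T*S = -8.564e-19 - 4.448e-19
Step 3: F = -1.301e-18 J

-1.301e-18


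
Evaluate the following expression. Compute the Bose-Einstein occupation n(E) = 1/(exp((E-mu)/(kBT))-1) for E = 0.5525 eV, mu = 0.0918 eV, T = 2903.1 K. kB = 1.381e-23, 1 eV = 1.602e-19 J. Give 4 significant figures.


Step 1: (E - mu) = 0.4607 eV
Step 2: x = (E-mu)*eV/(kB*T) = 0.4607*1.602e-19/(1.381e-23*2903.1) = 1.841
Step 3: exp(x) = 6.302
Step 4: n = 1/(exp(x)-1) = 0.1886

0.1886


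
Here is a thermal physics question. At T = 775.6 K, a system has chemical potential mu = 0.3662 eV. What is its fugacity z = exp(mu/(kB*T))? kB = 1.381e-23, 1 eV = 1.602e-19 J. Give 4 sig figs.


Step 1: Convert mu to Joules: 0.3662*1.602e-19 = 5.867e-20 J
Step 2: kB*T = 1.381e-23*775.6 = 1.071e-20 J
Step 3: mu/(kB*T) = 5.477
Step 4: z = exp(5.477) = 239.1

239.1


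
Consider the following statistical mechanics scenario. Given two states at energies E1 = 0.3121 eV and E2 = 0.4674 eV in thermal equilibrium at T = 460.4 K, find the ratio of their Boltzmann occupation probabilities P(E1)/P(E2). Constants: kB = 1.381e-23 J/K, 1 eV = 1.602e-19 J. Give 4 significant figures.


Step 1: Compute energy difference dE = E1 - E2 = 0.3121 - 0.4674 = -0.1553 eV
Step 2: Convert to Joules: dE_J = -0.1553 * 1.602e-19 = -2.488e-20 J
Step 3: Compute exponent = -dE_J / (kB * T) = -(-2.488e-20) / (1.381e-23 * 460.4) = 3.913
Step 4: P(E1)/P(E2) = exp(3.913) = 50.05

50.05


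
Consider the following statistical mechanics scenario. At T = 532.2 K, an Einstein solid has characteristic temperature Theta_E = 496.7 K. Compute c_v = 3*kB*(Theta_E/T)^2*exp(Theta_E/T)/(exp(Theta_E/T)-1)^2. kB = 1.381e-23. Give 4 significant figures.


Step 1: x = Theta_E/T = 496.7/532.2 = 0.9333
Step 2: x^2 = 0.871
Step 3: exp(x) = 2.543
Step 4: c_v = 3*1.381e-23*0.871*2.543/(2.543-1)^2 = 3.855e-23

3.855e-23


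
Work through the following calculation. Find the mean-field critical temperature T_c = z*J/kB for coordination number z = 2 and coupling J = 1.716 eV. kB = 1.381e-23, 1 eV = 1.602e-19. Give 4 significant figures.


Step 1: z*J = 2*1.716 = 3.432 eV
Step 2: Convert to Joules: 3.432*1.602e-19 = 5.498e-19 J
Step 3: T_c = 5.498e-19 / 1.381e-23 = 3.981e+04 K

3.981e+04


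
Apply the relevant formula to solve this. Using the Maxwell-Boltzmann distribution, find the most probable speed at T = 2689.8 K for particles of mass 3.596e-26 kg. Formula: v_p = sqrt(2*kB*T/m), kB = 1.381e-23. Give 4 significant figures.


Step 1: Numerator = 2*kB*T = 2*1.381e-23*2689.8 = 7.429e-20
Step 2: Ratio = 7.429e-20 / 3.596e-26 = 2.066e+06
Step 3: v_p = sqrt(2.066e+06) = 1437 m/s

1437


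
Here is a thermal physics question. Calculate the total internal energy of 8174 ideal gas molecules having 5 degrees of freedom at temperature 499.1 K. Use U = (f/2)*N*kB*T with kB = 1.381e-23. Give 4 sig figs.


Step 1: f/2 = 5/2 = 2.5
Step 2: N*kB*T = 8174*1.381e-23*499.1 = 5.634e-17
Step 3: U = 2.5 * 5.634e-17 = 1.408e-16 J

1.408e-16


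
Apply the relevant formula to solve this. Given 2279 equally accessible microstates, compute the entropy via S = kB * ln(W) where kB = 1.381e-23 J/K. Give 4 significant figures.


Step 1: ln(W) = ln(2279) = 7.731
Step 2: S = kB * ln(W) = 1.381e-23 * 7.731
Step 3: S = 1.068e-22 J/K

1.068e-22


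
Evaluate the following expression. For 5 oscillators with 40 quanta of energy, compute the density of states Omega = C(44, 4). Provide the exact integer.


Step 1: Use binomial coefficient C(44, 4)
Step 2: Numerator = 44! / 40!
Step 3: Denominator = 4!
Step 4: Omega = 135751

135751


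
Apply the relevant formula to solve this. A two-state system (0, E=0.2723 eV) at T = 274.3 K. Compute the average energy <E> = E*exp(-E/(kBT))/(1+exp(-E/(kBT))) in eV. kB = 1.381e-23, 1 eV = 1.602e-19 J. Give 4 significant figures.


Step 1: beta*E = 0.2723*1.602e-19/(1.381e-23*274.3) = 11.52
Step 2: exp(-beta*E) = 9.972e-06
Step 3: <E> = 0.2723*9.972e-06/(1+9.972e-06) = 2.715e-06 eV

2.715e-06


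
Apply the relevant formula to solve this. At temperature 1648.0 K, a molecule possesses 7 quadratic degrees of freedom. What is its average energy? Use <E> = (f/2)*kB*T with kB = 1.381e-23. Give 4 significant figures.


Step 1: f/2 = 7/2 = 3.5
Step 2: kB*T = 1.381e-23 * 1648.0 = 2.276e-20
Step 3: <E> = 3.5 * 2.276e-20 = 7.966e-20 J

7.966e-20


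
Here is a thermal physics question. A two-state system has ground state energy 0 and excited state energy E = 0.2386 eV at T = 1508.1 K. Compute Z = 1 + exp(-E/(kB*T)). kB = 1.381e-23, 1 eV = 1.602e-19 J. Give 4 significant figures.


Step 1: Compute beta*E = E*eV/(kB*T) = 0.2386*1.602e-19/(1.381e-23*1508.1) = 1.835
Step 2: exp(-beta*E) = exp(-1.835) = 0.1596
Step 3: Z = 1 + 0.1596 = 1.16

1.16


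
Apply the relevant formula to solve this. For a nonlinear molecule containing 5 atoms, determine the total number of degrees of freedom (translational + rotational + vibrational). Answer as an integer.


Step 1: Translational DOF = 3
Step 2: Rotational DOF (nonlinear) = 3
Step 3: Vibrational DOF = 3*5 - 6 = 9
Step 4: Total = 3 + 3 + 9 = 15

15


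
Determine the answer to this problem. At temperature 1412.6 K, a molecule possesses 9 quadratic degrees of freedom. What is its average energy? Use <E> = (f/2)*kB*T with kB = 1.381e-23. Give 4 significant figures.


Step 1: f/2 = 9/2 = 4.5
Step 2: kB*T = 1.381e-23 * 1412.6 = 1.951e-20
Step 3: <E> = 4.5 * 1.951e-20 = 8.779e-20 J

8.779e-20


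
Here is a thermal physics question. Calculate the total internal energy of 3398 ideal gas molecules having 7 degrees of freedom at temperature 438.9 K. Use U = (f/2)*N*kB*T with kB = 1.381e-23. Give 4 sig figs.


Step 1: f/2 = 7/2 = 3.5
Step 2: N*kB*T = 3398*1.381e-23*438.9 = 2.06e-17
Step 3: U = 3.5 * 2.06e-17 = 7.209e-17 J

7.209e-17


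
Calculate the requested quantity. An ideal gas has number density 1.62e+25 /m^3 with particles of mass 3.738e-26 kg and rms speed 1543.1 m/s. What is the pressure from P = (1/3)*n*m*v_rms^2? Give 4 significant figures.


Step 1: v_rms^2 = 1543.1^2 = 2.381e+06
Step 2: n*m = 1.62e+25*3.738e-26 = 0.6056
Step 3: P = (1/3)*0.6056*2.381e+06 = 4.806e+05 Pa

4.806e+05


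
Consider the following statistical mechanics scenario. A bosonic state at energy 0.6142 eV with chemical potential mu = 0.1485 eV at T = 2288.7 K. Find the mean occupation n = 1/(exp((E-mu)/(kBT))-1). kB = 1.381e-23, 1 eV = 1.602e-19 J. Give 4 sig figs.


Step 1: (E - mu) = 0.4657 eV
Step 2: x = (E-mu)*eV/(kB*T) = 0.4657*1.602e-19/(1.381e-23*2288.7) = 2.36
Step 3: exp(x) = 10.6
Step 4: n = 1/(exp(x)-1) = 0.1042

0.1042


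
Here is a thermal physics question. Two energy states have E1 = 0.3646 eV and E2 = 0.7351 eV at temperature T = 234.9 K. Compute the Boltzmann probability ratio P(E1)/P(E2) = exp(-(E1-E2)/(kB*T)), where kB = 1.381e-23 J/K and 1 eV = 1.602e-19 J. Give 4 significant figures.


Step 1: Compute energy difference dE = E1 - E2 = 0.3646 - 0.7351 = -0.3705 eV
Step 2: Convert to Joules: dE_J = -0.3705 * 1.602e-19 = -5.935e-20 J
Step 3: Compute exponent = -dE_J / (kB * T) = -(-5.935e-20) / (1.381e-23 * 234.9) = 18.3
Step 4: P(E1)/P(E2) = exp(18.3) = 8.834e+07

8.834e+07


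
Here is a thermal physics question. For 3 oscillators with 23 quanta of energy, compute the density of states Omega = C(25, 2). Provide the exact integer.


Step 1: Use binomial coefficient C(25, 2)
Step 2: Numerator = 25! / 23!
Step 3: Denominator = 2!
Step 4: Omega = 300

300


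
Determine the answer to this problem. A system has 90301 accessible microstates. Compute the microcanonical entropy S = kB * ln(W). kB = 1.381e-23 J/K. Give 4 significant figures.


Step 1: ln(W) = ln(90301) = 11.41
Step 2: S = kB * ln(W) = 1.381e-23 * 11.41
Step 3: S = 1.576e-22 J/K

1.576e-22


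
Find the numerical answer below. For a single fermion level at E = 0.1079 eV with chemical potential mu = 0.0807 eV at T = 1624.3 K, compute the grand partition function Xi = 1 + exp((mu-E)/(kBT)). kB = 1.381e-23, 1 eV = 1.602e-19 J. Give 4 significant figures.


Step 1: (mu - E) = 0.0807 - 0.1079 = -0.0272 eV
Step 2: x = (mu-E)*eV/(kB*T) = -0.0272*1.602e-19/(1.381e-23*1624.3) = -0.1943
Step 3: exp(x) = 0.8234
Step 4: Xi = 1 + 0.8234 = 1.823

1.823


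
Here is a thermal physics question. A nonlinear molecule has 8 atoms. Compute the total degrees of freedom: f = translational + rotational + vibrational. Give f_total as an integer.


Step 1: Translational DOF = 3
Step 2: Rotational DOF (nonlinear) = 3
Step 3: Vibrational DOF = 3*8 - 6 = 18
Step 4: Total = 3 + 3 + 18 = 24

24


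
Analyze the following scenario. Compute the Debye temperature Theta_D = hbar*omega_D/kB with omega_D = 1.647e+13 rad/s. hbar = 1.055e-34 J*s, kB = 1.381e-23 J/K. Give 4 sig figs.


Step 1: hbar*omega_D = 1.055e-34 * 1.647e+13 = 1.738e-21 J
Step 2: Theta_D = 1.738e-21 / 1.381e-23
Step 3: Theta_D = 125.8 K

125.8


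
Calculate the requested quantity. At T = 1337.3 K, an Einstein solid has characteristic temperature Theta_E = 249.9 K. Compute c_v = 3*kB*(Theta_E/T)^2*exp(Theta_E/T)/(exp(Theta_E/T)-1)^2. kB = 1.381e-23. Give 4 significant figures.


Step 1: x = Theta_E/T = 249.9/1337.3 = 0.1869
Step 2: x^2 = 0.03492
Step 3: exp(x) = 1.205
Step 4: c_v = 3*1.381e-23*0.03492*1.205/(1.205-1)^2 = 4.131e-23

4.131e-23


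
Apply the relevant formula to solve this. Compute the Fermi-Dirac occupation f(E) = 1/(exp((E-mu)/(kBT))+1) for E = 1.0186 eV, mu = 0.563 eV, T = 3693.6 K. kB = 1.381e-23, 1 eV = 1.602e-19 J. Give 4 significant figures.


Step 1: (E - mu) = 1.0186 - 0.563 = 0.4556 eV
Step 2: Convert: (E-mu)*eV = 7.299e-20 J
Step 3: x = (E-mu)*eV/(kB*T) = 1.431
Step 4: f = 1/(exp(1.431)+1) = 0.193

0.193


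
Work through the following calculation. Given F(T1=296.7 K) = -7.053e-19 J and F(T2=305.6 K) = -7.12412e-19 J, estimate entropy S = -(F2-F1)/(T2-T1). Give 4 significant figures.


Step 1: dF = F2 - F1 = -7.12412e-19 - (-7.053e-19) = -7.112e-21 J
Step 2: dT = T2 - T1 = 305.6 - 296.7 = 8.9 K
Step 3: S = -dF/dT = -(-7.112e-21)/8.9 = 7.991e-22 J/K

7.991e-22


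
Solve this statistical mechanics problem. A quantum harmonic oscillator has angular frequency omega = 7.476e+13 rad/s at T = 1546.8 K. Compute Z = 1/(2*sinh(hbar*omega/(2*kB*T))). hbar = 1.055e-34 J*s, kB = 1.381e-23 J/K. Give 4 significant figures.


Step 1: Compute x = hbar*omega/(kB*T) = 1.055e-34*7.476e+13/(1.381e-23*1546.8) = 0.3692
Step 2: x/2 = 0.1846
Step 3: sinh(x/2) = 0.1857
Step 4: Z = 1/(2*0.1857) = 2.693

2.693


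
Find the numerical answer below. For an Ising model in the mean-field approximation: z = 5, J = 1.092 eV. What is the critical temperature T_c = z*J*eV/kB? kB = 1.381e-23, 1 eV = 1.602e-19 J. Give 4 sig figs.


Step 1: z*J = 5*1.092 = 5.46 eV
Step 2: Convert to Joules: 5.46*1.602e-19 = 8.747e-19 J
Step 3: T_c = 8.747e-19 / 1.381e-23 = 6.334e+04 K

6.334e+04


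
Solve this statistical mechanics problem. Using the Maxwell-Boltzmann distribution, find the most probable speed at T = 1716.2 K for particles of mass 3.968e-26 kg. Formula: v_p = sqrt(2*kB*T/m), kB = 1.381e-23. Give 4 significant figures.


Step 1: Numerator = 2*kB*T = 2*1.381e-23*1716.2 = 4.74e-20
Step 2: Ratio = 4.74e-20 / 3.968e-26 = 1.195e+06
Step 3: v_p = sqrt(1.195e+06) = 1093 m/s

1093


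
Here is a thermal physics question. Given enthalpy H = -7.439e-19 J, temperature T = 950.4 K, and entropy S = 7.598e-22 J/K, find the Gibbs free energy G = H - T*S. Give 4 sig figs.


Step 1: T*S = 950.4 * 7.598e-22 = 7.221e-19 J
Step 2: G = H - T*S = -7.439e-19 - 7.221e-19
Step 3: G = -1.466e-18 J

-1.466e-18


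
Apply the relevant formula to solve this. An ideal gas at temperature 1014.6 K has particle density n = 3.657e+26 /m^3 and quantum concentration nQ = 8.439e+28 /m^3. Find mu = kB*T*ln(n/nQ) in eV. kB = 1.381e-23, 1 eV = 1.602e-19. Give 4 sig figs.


Step 1: n/nQ = 3.657e+26/8.439e+28 = 0.004333
Step 2: ln(n/nQ) = -5.441
Step 3: mu = kB*T*ln(n/nQ) = 1.401e-20*-5.441 = -7.624e-20 J
Step 4: Convert to eV: -7.624e-20/1.602e-19 = -0.4759 eV

-0.4759


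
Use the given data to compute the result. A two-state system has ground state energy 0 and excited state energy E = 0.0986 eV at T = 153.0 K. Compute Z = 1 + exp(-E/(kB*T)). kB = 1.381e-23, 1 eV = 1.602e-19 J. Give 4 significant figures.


Step 1: Compute beta*E = E*eV/(kB*T) = 0.0986*1.602e-19/(1.381e-23*153.0) = 7.476
Step 2: exp(-beta*E) = exp(-7.476) = 0.0005667
Step 3: Z = 1 + 0.0005667 = 1.001

1.001


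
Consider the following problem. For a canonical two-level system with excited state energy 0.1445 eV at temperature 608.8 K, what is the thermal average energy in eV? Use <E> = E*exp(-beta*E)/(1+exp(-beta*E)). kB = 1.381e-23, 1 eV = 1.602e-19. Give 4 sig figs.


Step 1: beta*E = 0.1445*1.602e-19/(1.381e-23*608.8) = 2.753
Step 2: exp(-beta*E) = 0.06371
Step 3: <E> = 0.1445*0.06371/(1+0.06371) = 0.008655 eV

0.008655


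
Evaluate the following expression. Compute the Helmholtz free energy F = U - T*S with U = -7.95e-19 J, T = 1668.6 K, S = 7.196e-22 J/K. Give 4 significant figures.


Step 1: T*S = 1668.6 * 7.196e-22 = 1.201e-18 J
Step 2: F = U - T*S = -7.95e-19 - 1.201e-18
Step 3: F = -1.996e-18 J

-1.996e-18


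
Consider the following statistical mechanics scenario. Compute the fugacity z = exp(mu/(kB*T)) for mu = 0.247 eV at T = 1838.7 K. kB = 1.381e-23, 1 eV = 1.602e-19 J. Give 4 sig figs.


Step 1: Convert mu to Joules: 0.247*1.602e-19 = 3.957e-20 J
Step 2: kB*T = 1.381e-23*1838.7 = 2.539e-20 J
Step 3: mu/(kB*T) = 1.558
Step 4: z = exp(1.558) = 4.751

4.751


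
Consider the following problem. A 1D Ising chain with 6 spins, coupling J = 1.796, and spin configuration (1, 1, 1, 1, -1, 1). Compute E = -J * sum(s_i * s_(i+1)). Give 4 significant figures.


Step 1: Nearest-neighbor products: 1, 1, 1, -1, -1
Step 2: Sum of products = 1
Step 3: E = -1.796 * 1 = -1.796

-1.796


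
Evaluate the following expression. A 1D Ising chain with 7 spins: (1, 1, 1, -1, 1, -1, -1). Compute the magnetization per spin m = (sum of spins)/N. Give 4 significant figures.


Step 1: Count up spins (+1): 4, down spins (-1): 3
Step 2: Total magnetization M = 4 - 3 = 1
Step 3: m = M/N = 1/7 = 0.1429

0.1429


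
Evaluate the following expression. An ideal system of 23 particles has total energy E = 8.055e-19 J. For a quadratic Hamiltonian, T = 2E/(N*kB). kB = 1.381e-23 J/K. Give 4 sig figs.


Step 1: Numerator = 2*E = 2*8.055e-19 = 1.611e-18 J
Step 2: Denominator = N*kB = 23*1.381e-23 = 3.176e-22
Step 3: T = 1.611e-18 / 3.176e-22 = 5072 K

5072


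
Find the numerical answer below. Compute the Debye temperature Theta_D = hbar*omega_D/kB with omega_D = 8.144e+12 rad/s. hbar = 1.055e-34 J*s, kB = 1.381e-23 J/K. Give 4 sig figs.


Step 1: hbar*omega_D = 1.055e-34 * 8.144e+12 = 8.592e-22 J
Step 2: Theta_D = 8.592e-22 / 1.381e-23
Step 3: Theta_D = 62.22 K

62.22


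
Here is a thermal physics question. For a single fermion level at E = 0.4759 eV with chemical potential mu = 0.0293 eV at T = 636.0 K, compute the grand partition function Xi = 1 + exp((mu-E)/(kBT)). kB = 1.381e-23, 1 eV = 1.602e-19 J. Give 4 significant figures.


Step 1: (mu - E) = 0.0293 - 0.4759 = -0.4466 eV
Step 2: x = (mu-E)*eV/(kB*T) = -0.4466*1.602e-19/(1.381e-23*636.0) = -8.146
Step 3: exp(x) = 0.00029
Step 4: Xi = 1 + 0.00029 = 1

1


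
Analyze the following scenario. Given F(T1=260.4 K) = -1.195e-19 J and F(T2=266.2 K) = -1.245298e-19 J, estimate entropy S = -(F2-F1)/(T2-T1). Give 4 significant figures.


Step 1: dF = F2 - F1 = -1.245298e-19 - (-1.195e-19) = -5.0298e-21 J
Step 2: dT = T2 - T1 = 266.2 - 260.4 = 5.8 K
Step 3: S = -dF/dT = -(-5.0298e-21)/5.8 = 8.672e-22 J/K

8.672e-22


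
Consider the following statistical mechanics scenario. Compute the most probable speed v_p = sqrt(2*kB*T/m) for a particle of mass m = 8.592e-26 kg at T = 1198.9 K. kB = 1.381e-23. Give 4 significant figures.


Step 1: Numerator = 2*kB*T = 2*1.381e-23*1198.9 = 3.311e-20
Step 2: Ratio = 3.311e-20 / 8.592e-26 = 3.854e+05
Step 3: v_p = sqrt(3.854e+05) = 620.8 m/s

620.8


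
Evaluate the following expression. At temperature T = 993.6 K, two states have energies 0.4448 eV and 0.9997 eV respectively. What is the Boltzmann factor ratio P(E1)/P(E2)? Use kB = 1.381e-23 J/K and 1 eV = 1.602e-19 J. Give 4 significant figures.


Step 1: Compute energy difference dE = E1 - E2 = 0.4448 - 0.9997 = -0.5549 eV
Step 2: Convert to Joules: dE_J = -0.5549 * 1.602e-19 = -8.889e-20 J
Step 3: Compute exponent = -dE_J / (kB * T) = -(-8.889e-20) / (1.381e-23 * 993.6) = 6.478
Step 4: P(E1)/P(E2) = exp(6.478) = 651

651


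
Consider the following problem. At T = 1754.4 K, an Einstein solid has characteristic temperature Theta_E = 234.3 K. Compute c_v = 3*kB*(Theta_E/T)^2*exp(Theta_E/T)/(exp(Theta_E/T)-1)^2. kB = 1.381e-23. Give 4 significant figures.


Step 1: x = Theta_E/T = 234.3/1754.4 = 0.1335
Step 2: x^2 = 0.01784
Step 3: exp(x) = 1.143
Step 4: c_v = 3*1.381e-23*0.01784*1.143/(1.143-1)^2 = 4.137e-23

4.137e-23


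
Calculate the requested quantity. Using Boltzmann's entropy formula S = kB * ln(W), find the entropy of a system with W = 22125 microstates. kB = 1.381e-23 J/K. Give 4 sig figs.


Step 1: ln(W) = ln(22125) = 10
Step 2: S = kB * ln(W) = 1.381e-23 * 10
Step 3: S = 1.382e-22 J/K

1.382e-22


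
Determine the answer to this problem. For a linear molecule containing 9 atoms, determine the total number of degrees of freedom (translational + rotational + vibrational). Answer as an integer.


Step 1: Translational DOF = 3
Step 2: Rotational DOF (linear) = 2
Step 3: Vibrational DOF = 3*9 - 5 = 22
Step 4: Total = 3 + 2 + 22 = 27

27


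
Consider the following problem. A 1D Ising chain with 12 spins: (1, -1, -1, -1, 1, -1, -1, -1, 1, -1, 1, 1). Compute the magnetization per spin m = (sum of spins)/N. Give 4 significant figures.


Step 1: Count up spins (+1): 5, down spins (-1): 7
Step 2: Total magnetization M = 5 - 7 = -2
Step 3: m = M/N = -2/12 = -0.1667

-0.1667


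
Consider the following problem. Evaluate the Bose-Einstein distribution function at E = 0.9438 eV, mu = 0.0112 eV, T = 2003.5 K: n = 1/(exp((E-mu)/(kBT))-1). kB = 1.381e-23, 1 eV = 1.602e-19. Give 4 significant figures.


Step 1: (E - mu) = 0.9326 eV
Step 2: x = (E-mu)*eV/(kB*T) = 0.9326*1.602e-19/(1.381e-23*2003.5) = 5.4
Step 3: exp(x) = 221.4
Step 4: n = 1/(exp(x)-1) = 0.004538

0.004538


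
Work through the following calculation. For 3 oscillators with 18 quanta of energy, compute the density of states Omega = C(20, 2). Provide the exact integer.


Step 1: Use binomial coefficient C(20, 2)
Step 2: Numerator = 20! / 18!
Step 3: Denominator = 2!
Step 4: Omega = 190

190


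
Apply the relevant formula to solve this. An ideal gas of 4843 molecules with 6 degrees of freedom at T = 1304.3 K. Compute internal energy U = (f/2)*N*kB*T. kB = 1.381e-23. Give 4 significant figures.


Step 1: f/2 = 6/2 = 3.0
Step 2: N*kB*T = 4843*1.381e-23*1304.3 = 8.723e-17
Step 3: U = 3.0 * 8.723e-17 = 2.617e-16 J

2.617e-16


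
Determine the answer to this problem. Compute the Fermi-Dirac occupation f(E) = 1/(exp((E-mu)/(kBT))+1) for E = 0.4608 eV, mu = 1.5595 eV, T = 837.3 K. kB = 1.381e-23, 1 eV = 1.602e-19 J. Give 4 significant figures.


Step 1: (E - mu) = 0.4608 - 1.5595 = -1.099 eV
Step 2: Convert: (E-mu)*eV = -1.76e-19 J
Step 3: x = (E-mu)*eV/(kB*T) = -15.22
Step 4: f = 1/(exp(-15.22)+1) = 1

1


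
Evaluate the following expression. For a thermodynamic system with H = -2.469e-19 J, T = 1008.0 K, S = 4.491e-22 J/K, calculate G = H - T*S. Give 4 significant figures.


Step 1: T*S = 1008.0 * 4.491e-22 = 4.527e-19 J
Step 2: G = H - T*S = -2.469e-19 - 4.527e-19
Step 3: G = -6.996e-19 J

-6.996e-19


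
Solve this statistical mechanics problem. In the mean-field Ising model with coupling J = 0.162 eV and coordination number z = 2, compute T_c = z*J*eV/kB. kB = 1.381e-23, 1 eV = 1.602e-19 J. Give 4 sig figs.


Step 1: z*J = 2*0.162 = 0.324 eV
Step 2: Convert to Joules: 0.324*1.602e-19 = 5.19e-20 J
Step 3: T_c = 5.19e-20 / 1.381e-23 = 3758 K

3758


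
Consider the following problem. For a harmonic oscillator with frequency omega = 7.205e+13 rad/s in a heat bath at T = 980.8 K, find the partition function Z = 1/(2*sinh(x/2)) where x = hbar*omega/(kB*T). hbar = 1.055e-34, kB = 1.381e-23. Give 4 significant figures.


Step 1: Compute x = hbar*omega/(kB*T) = 1.055e-34*7.205e+13/(1.381e-23*980.8) = 0.5612
Step 2: x/2 = 0.2806
Step 3: sinh(x/2) = 0.2843
Step 4: Z = 1/(2*0.2843) = 1.759

1.759


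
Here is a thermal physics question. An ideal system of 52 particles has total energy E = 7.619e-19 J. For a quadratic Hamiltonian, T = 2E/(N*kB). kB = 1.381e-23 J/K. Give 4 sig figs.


Step 1: Numerator = 2*E = 2*7.619e-19 = 1.524e-18 J
Step 2: Denominator = N*kB = 52*1.381e-23 = 7.181e-22
Step 3: T = 1.524e-18 / 7.181e-22 = 2122 K

2122


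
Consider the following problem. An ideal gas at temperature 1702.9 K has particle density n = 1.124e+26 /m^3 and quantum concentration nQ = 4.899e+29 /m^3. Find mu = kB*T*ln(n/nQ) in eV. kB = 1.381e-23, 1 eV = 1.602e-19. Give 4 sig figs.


Step 1: n/nQ = 1.124e+26/4.899e+29 = 0.0002294
Step 2: ln(n/nQ) = -8.38
Step 3: mu = kB*T*ln(n/nQ) = 2.352e-20*-8.38 = -1.971e-19 J
Step 4: Convert to eV: -1.971e-19/1.602e-19 = -1.23 eV

-1.23


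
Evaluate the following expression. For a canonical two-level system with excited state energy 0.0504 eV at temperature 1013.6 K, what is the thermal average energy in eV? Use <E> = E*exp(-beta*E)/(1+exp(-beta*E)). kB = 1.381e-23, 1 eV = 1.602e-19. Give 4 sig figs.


Step 1: beta*E = 0.0504*1.602e-19/(1.381e-23*1013.6) = 0.5768
Step 2: exp(-beta*E) = 0.5617
Step 3: <E> = 0.0504*0.5617/(1+0.5617) = 0.01813 eV

0.01813


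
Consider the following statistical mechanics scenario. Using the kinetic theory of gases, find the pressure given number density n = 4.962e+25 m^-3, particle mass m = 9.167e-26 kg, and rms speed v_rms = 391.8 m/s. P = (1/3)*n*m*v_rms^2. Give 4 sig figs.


Step 1: v_rms^2 = 391.8^2 = 1.535e+05
Step 2: n*m = 4.962e+25*9.167e-26 = 4.549
Step 3: P = (1/3)*4.549*1.535e+05 = 2.328e+05 Pa

2.328e+05


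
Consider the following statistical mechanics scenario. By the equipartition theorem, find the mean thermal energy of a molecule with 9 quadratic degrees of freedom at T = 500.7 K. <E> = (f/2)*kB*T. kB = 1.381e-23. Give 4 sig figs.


Step 1: f/2 = 9/2 = 4.5
Step 2: kB*T = 1.381e-23 * 500.7 = 6.915e-21
Step 3: <E> = 4.5 * 6.915e-21 = 3.112e-20 J

3.112e-20


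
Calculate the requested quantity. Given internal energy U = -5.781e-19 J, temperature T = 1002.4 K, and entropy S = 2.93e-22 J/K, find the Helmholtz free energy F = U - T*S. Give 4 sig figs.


Step 1: T*S = 1002.4 * 2.93e-22 = 2.937e-19 J
Step 2: F = U - T*S = -5.781e-19 - 2.937e-19
Step 3: F = -8.718e-19 J

-8.718e-19


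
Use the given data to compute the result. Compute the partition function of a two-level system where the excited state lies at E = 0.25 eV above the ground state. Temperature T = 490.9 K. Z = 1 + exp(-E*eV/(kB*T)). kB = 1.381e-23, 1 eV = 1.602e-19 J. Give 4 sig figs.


Step 1: Compute beta*E = E*eV/(kB*T) = 0.25*1.602e-19/(1.381e-23*490.9) = 5.908
Step 2: exp(-beta*E) = exp(-5.908) = 0.002719
Step 3: Z = 1 + 0.002719 = 1.003

1.003


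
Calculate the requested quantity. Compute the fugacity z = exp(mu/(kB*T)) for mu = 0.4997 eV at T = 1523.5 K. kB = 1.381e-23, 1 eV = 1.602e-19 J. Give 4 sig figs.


Step 1: Convert mu to Joules: 0.4997*1.602e-19 = 8.005e-20 J
Step 2: kB*T = 1.381e-23*1523.5 = 2.104e-20 J
Step 3: mu/(kB*T) = 3.805
Step 4: z = exp(3.805) = 44.92

44.92


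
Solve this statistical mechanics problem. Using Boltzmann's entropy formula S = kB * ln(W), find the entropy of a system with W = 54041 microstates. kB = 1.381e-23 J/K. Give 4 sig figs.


Step 1: ln(W) = ln(54041) = 10.9
Step 2: S = kB * ln(W) = 1.381e-23 * 10.9
Step 3: S = 1.505e-22 J/K

1.505e-22


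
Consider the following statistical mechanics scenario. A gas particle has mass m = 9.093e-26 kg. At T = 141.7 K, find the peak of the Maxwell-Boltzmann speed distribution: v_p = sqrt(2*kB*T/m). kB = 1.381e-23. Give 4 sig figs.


Step 1: Numerator = 2*kB*T = 2*1.381e-23*141.7 = 3.914e-21
Step 2: Ratio = 3.914e-21 / 9.093e-26 = 4.304e+04
Step 3: v_p = sqrt(4.304e+04) = 207.5 m/s

207.5


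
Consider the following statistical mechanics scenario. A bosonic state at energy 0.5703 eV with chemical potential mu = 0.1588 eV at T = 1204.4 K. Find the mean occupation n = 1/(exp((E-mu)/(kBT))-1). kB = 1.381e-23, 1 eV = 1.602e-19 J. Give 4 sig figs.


Step 1: (E - mu) = 0.4115 eV
Step 2: x = (E-mu)*eV/(kB*T) = 0.4115*1.602e-19/(1.381e-23*1204.4) = 3.963
Step 3: exp(x) = 52.64
Step 4: n = 1/(exp(x)-1) = 0.01937

0.01937


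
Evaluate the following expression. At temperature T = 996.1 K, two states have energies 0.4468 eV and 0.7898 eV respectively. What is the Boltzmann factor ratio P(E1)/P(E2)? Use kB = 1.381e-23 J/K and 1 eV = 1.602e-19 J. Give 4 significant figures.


Step 1: Compute energy difference dE = E1 - E2 = 0.4468 - 0.7898 = -0.343 eV
Step 2: Convert to Joules: dE_J = -0.343 * 1.602e-19 = -5.495e-20 J
Step 3: Compute exponent = -dE_J / (kB * T) = -(-5.495e-20) / (1.381e-23 * 996.1) = 3.994
Step 4: P(E1)/P(E2) = exp(3.994) = 54.3

54.3


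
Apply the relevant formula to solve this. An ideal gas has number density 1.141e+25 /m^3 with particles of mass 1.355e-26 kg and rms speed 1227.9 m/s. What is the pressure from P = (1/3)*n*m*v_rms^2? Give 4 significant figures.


Step 1: v_rms^2 = 1227.9^2 = 1.508e+06
Step 2: n*m = 1.141e+25*1.355e-26 = 0.1546
Step 3: P = (1/3)*0.1546*1.508e+06 = 7.77e+04 Pa

7.77e+04


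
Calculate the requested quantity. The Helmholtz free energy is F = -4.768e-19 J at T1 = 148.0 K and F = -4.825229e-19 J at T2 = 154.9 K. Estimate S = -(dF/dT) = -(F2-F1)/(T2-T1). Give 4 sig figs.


Step 1: dF = F2 - F1 = -4.825229e-19 - (-4.768e-19) = -5.7229e-21 J
Step 2: dT = T2 - T1 = 154.9 - 148.0 = 6.9 K
Step 3: S = -dF/dT = -(-5.7229e-21)/6.9 = 8.294e-22 J/K

8.294e-22


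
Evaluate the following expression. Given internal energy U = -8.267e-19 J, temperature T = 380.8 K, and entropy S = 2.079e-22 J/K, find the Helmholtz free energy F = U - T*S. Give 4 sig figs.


Step 1: T*S = 380.8 * 2.079e-22 = 7.917e-20 J
Step 2: F = U - T*S = -8.267e-19 - 7.917e-20
Step 3: F = -9.059e-19 J

-9.059e-19


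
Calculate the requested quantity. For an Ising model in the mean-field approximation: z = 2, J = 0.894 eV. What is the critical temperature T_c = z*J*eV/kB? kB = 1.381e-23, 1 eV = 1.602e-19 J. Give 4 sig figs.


Step 1: z*J = 2*0.894 = 1.788 eV
Step 2: Convert to Joules: 1.788*1.602e-19 = 2.864e-19 J
Step 3: T_c = 2.864e-19 / 1.381e-23 = 2.074e+04 K

2.074e+04


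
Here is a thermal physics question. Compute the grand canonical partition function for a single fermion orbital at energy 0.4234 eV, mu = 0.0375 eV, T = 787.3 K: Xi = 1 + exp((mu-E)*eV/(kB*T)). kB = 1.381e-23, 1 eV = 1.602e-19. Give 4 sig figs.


Step 1: (mu - E) = 0.0375 - 0.4234 = -0.3859 eV
Step 2: x = (mu-E)*eV/(kB*T) = -0.3859*1.602e-19/(1.381e-23*787.3) = -5.686
Step 3: exp(x) = 0.003393
Step 4: Xi = 1 + 0.003393 = 1.003

1.003


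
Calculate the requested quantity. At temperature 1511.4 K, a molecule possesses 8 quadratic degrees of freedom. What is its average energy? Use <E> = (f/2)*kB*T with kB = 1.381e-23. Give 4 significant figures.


Step 1: f/2 = 8/2 = 4
Step 2: kB*T = 1.381e-23 * 1511.4 = 2.087e-20
Step 3: <E> = 4 * 2.087e-20 = 8.349e-20 J

8.349e-20


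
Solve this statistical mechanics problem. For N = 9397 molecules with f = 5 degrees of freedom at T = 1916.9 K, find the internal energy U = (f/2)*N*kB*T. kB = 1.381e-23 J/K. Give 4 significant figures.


Step 1: f/2 = 5/2 = 2.5
Step 2: N*kB*T = 9397*1.381e-23*1916.9 = 2.488e-16
Step 3: U = 2.5 * 2.488e-16 = 6.219e-16 J

6.219e-16


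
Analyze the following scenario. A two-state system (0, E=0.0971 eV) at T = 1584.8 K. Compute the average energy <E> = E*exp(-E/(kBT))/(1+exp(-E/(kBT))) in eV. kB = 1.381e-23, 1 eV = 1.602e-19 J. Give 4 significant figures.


Step 1: beta*E = 0.0971*1.602e-19/(1.381e-23*1584.8) = 0.7107
Step 2: exp(-beta*E) = 0.4913
Step 3: <E> = 0.0971*0.4913/(1+0.4913) = 0.03199 eV

0.03199


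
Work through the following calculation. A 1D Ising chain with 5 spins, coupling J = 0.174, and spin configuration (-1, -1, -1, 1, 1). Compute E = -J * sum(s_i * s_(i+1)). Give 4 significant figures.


Step 1: Nearest-neighbor products: 1, 1, -1, 1
Step 2: Sum of products = 2
Step 3: E = -0.174 * 2 = -0.348

-0.348


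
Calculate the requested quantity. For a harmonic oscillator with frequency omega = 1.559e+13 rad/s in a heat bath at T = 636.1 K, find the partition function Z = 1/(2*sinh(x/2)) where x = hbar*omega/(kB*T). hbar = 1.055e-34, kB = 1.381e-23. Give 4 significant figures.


Step 1: Compute x = hbar*omega/(kB*T) = 1.055e-34*1.559e+13/(1.381e-23*636.1) = 0.1872
Step 2: x/2 = 0.09362
Step 3: sinh(x/2) = 0.09375
Step 4: Z = 1/(2*0.09375) = 5.333

5.333


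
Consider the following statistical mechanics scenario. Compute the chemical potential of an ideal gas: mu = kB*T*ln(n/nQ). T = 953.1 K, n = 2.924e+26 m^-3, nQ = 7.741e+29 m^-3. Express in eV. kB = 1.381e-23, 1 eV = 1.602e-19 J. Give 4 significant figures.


Step 1: n/nQ = 2.924e+26/7.741e+29 = 0.0003777
Step 2: ln(n/nQ) = -7.881
Step 3: mu = kB*T*ln(n/nQ) = 1.316e-20*-7.881 = -1.037e-19 J
Step 4: Convert to eV: -1.037e-19/1.602e-19 = -0.6475 eV

-0.6475


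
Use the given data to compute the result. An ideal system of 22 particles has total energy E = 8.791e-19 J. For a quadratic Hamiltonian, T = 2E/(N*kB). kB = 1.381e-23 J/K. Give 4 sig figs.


Step 1: Numerator = 2*E = 2*8.791e-19 = 1.758e-18 J
Step 2: Denominator = N*kB = 22*1.381e-23 = 3.038e-22
Step 3: T = 1.758e-18 / 3.038e-22 = 5787 K

5787
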